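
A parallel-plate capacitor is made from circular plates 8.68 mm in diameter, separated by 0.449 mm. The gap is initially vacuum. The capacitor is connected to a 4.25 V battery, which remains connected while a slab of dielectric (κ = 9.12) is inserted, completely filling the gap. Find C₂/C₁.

C₂/C₁ ≈ 9.12

C = κε₀A/d scales with κ, so C₂/C₁ = κ = 9.12.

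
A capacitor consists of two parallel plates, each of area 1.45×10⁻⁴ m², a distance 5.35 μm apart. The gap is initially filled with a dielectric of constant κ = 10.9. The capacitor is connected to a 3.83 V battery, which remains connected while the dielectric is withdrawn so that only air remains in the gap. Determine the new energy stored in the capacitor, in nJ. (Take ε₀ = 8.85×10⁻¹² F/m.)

1.76 nJ

Initially C₁ = κε₀A/d = 10.9 × 8.85×10⁻¹² × 1.45×10⁻⁴ / 5.35×10⁻⁶ = 2.61×10⁻⁹ F.
U₁ = 1.92×10⁻⁸ J.
Battery connected ⇒ V is held fixed. C₂ = 0.0917 C₁ and U = ½CV², so U₂/U₁ = C₂/C₁ = 0.0917.
U₂ = 0.0917 × 1.92×10⁻⁸ = 1.76×10⁻⁹ J.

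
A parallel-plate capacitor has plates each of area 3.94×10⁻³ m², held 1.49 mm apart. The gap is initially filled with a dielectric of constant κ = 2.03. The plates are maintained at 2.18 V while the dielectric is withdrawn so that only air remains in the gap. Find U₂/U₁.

Battery connected ⇒ V is held fixed.
C₂ = 0.493 C₁ and U = ½CV², so U₂/U₁ = C₂/C₁ = 0.493.

U₂/U₁ ≈ 0.493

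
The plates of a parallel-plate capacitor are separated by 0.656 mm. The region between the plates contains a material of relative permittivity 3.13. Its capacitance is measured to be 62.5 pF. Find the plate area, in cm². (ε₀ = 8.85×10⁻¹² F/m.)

A = Cd/(κε₀) = 6.25×10⁻¹¹ × 6.56×10⁻⁴ / (3.13 × 8.85×10⁻¹²) = 1.48×10⁻³ m².

A ≈ 14.8 cm²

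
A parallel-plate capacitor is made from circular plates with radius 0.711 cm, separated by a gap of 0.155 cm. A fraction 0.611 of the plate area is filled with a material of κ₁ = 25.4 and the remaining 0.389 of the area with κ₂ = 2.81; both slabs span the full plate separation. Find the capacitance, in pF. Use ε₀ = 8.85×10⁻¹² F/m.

A = π(0.711 cm)² = 1.59×10⁻⁴ m².
Side-by-side slabs ⇒ two capacitors in parallel, each spanning the full gap.
C₁ = κ₁ε₀A₁/d = 25.4 × 8.85×10⁻¹² × 9.70×10⁻⁵ / 1.55×10⁻³ = 1.41×10⁻¹¹ F.
C₂ = κ₂ε₀A₂/d = 2.81 × 8.85×10⁻¹² × 6.18×10⁻⁵ / 1.55×10⁻³ = 9.91×10⁻¹³ F.
C = C₁ + C₂ = 1.51×10⁻¹¹ F.

15.1 pF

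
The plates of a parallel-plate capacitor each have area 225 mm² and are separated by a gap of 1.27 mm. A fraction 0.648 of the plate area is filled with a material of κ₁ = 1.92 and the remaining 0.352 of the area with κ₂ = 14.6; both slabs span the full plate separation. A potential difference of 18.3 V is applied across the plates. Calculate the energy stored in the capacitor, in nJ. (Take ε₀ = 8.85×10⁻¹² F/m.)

U ≈ 1.68 nJ

A = 225 mm² = 2.25×10⁻⁴ m².
Side-by-side slabs ⇒ two capacitors in parallel, each spanning the full gap.
C₁ = κ₁ε₀A₁/d = 1.92 × 8.85×10⁻¹² × 1.46×10⁻⁴ / 1.27×10⁻³ = 1.95×10⁻¹² F.
C₂ = κ₂ε₀A₂/d = 14.6 × 8.85×10⁻¹² × 7.92×10⁻⁵ / 1.27×10⁻³ = 8.06×10⁻¹² F.
C = C₁ + C₂ = 1.00×10⁻¹¹ F.
U = ½CV² = ½ × 1.00×10⁻¹¹ × (18.3)² = 1.68×10⁻⁹ J.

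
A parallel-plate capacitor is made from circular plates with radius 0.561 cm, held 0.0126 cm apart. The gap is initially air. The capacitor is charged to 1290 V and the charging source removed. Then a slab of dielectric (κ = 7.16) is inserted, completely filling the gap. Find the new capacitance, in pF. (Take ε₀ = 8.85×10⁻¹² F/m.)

C ≈ 49.7 pF

A = π(0.561 cm)² = 9.89×10⁻⁵ m².
Initially C₁ = ε₀A/d = 8.85×10⁻¹² × 9.89×10⁻⁵ / 1.26×10⁻⁴ = 6.94×10⁻¹² F.
C = κε₀A/d scales with κ, so C₂/C₁ = κ = 7.16.
C₂ = 7.16 × 6.94×10⁻¹² = 4.97×10⁻¹¹ F.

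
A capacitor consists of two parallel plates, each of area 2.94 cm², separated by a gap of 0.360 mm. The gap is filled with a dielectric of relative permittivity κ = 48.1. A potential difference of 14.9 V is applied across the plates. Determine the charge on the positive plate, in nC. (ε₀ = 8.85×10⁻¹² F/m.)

Q ≈ 5.18 nC

A = 2.94 cm² = 2.94×10⁻⁴ m².
C = κε₀A/d = 48.1 × 8.85×10⁻¹² × 2.94×10⁻⁴ / 3.60×10⁻⁴ = 3.48×10⁻¹⁰ F.
Q = CV = 3.48×10⁻¹⁰ × 14.9 = 5.18×10⁻⁹ C.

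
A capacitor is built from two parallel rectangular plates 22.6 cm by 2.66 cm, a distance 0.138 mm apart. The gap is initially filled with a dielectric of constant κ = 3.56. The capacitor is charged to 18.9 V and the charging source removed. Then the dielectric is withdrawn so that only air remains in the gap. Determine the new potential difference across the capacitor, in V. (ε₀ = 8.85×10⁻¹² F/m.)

67.3 V

A = 22.6 × 2.66 cm² = 6.01×10⁻³ m².
Initially C₁ = κε₀A/d = 3.56 × 8.85×10⁻¹² × 6.01×10⁻³ / 1.38×10⁻⁴ = 1.37×10⁻⁹ F.
V₁ = 18.9 V.
Isolated ⇒ Q is held fixed. C₂ = 0.281 C₁ and V = Q/C, so V₂/V₁ = C₁/C₂ = 3.56.
V₂ = 3.56 × 18.9 = 67.3 V.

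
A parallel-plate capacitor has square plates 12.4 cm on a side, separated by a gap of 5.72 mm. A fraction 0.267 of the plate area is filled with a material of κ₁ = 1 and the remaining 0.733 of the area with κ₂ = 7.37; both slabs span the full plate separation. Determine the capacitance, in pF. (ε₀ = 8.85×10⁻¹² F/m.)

A = (12.4 cm)² = 1.54×10⁻² m².
Side-by-side slabs ⇒ two capacitors in parallel, each spanning the full gap.
C₁ = κ₁ε₀A₁/d = 1.00 × 8.85×10⁻¹² × 4.11×10⁻³ / 5.72×10⁻³ = 6.35×10⁻¹² F.
C₂ = κ₂ε₀A₂/d = 7.37 × 8.85×10⁻¹² × 1.13×10⁻² / 5.72×10⁻³ = 1.29×10⁻¹⁰ F.
C = C₁ + C₂ = 1.35×10⁻¹⁰ F.

C ≈ 135 pF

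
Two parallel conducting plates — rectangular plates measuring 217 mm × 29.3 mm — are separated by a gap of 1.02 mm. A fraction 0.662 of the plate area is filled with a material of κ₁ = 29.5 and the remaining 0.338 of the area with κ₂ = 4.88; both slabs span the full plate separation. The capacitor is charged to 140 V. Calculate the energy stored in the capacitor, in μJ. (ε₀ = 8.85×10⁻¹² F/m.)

U ≈ 11.4 μJ

A = 217 × 29.3 mm² = 6.36×10⁻³ m².
Side-by-side slabs ⇒ two capacitors in parallel, each spanning the full gap.
C₁ = κ₁ε₀A₁/d = 29.5 × 8.85×10⁻¹² × 4.21×10⁻³ / 1.02×10⁻³ = 1.08×10⁻⁹ F.
C₂ = κ₂ε₀A₂/d = 4.88 × 8.85×10⁻¹² × 2.15×10⁻³ / 1.02×10⁻³ = 9.10×10⁻¹¹ F.
C = C₁ + C₂ = 1.17×10⁻⁹ F.
U = ½CV² = ½ × 1.17×10⁻⁹ × (140)² = 1.14×10⁻⁵ J.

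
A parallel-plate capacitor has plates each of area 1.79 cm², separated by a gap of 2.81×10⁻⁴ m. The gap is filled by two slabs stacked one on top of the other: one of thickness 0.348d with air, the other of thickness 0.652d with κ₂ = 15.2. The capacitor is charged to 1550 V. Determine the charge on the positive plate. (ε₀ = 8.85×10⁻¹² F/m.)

A = 1.79 cm² = 1.79×10⁻⁴ m².
Stacked slabs ⇒ two capacitors in series, each with the full plate area.
C₁ = κ₁ε₀A/d₁ = 1.00 × 8.85×10⁻¹² × 1.79×10⁻⁴ / 9.78×10⁻⁵ = 1.62×10⁻¹¹ F.
C₂ = κ₂ε₀A/d₂ = 15.2 × 8.85×10⁻¹² × 1.79×10⁻⁴ / 1.83×10⁻⁴ = 1.31×10⁻¹⁰ F.
C = (1/C₁ + 1/C₂)⁻¹ = 1.44×10⁻¹¹ F.
Q = CV = 1.44×10⁻¹¹ × 1550 = 2.24×10⁻⁸ C.

Q ≈ 22.4 nC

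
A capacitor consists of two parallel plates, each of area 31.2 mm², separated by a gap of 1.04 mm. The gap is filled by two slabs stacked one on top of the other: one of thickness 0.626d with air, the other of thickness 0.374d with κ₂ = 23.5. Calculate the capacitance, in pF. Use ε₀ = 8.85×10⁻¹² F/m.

A = 31.2 mm² = 3.12×10⁻⁵ m².
Stacked slabs ⇒ two capacitors in series, each with the full plate area.
C₁ = κ₁ε₀A/d₁ = 1.00 × 8.85×10⁻¹² × 3.12×10⁻⁵ / 6.51×10⁻⁴ = 4.24×10⁻¹³ F.
C₂ = κ₂ε₀A/d₂ = 23.5 × 8.85×10⁻¹² × 3.12×10⁻⁵ / 3.89×10⁻⁴ = 1.67×10⁻¹¹ F.
C = (1/C₁ + 1/C₂)⁻¹ = 4.14×10⁻¹³ F.

0.414 pF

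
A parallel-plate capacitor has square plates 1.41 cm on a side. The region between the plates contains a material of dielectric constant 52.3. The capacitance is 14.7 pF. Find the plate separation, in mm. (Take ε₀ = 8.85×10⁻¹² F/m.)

6.26 mm

A = (1.41 cm)² = 1.99×10⁻⁴ m².
d = κε₀A/C = 52.3 × 8.85×10⁻¹² × 1.99×10⁻⁴ / 1.47×10⁻¹¹ = 6.26×10⁻³ m.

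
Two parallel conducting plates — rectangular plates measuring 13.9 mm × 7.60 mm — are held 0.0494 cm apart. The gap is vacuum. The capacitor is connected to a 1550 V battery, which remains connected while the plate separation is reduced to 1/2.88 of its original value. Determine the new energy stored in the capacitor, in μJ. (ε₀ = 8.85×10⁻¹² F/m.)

6.55 μJ

A = 13.9 × 7.60 mm² = 1.06×10⁻⁴ m².
Initially C₁ = ε₀A/d = 8.85×10⁻¹² × 1.06×10⁻⁴ / 4.94×10⁻⁴ = 1.89×10⁻¹² F.
U₁ = 2.27×10⁻⁶ J.
Battery connected ⇒ V is held fixed. C₂ = 2.88 C₁ and U = ½CV², so U₂/U₁ = C₂/C₁ = 2.88.
U₂ = 2.88 × 2.27×10⁻⁶ = 6.55×10⁻⁶ J.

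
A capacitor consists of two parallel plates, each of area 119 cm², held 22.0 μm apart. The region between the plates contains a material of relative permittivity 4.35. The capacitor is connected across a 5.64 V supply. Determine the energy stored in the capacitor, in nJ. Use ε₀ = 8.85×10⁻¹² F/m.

331 nJ

A = 119 cm² = 1.19×10⁻² m².
C = κε₀A/d = 4.35 × 8.85×10⁻¹² × 1.19×10⁻² / 2.20×10⁻⁵ = 2.08×10⁻⁸ F.
U = ½CV² = ½ × 2.08×10⁻⁸ × (5.64)² = 3.31×10⁻⁷ J.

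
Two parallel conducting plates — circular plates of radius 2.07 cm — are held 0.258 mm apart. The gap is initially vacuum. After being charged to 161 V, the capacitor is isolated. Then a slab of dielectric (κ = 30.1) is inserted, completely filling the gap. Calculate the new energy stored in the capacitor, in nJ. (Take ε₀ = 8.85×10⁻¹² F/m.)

A = π(2.07 cm)² = 1.35×10⁻³ m².
Initially C₁ = ε₀A/d = 8.85×10⁻¹² × 1.35×10⁻³ / 2.58×10⁻⁴ = 4.62×10⁻¹¹ F.
U₁ = 5.98×10⁻⁷ J.
Isolated ⇒ Q is held fixed. C₂ = 30.1 C₁ and U = Q²/(2C), so U₂/U₁ = C₁/C₂ = 0.0332.
U₂ = 0.0332 × 5.98×10⁻⁷ = 1.99×10⁻⁸ J.

U ≈ 19.9 nJ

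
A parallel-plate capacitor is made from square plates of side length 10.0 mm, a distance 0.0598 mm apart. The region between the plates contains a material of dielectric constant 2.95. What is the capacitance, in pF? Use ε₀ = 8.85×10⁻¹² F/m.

C ≈ 43.7 pF

A = (10.0 mm)² = 1.00×10⁻⁴ m².
C = κε₀A/d = 2.95 × 8.85×10⁻¹² × 1.00×10⁻⁴ / 5.98×10⁻⁵ = 4.37×10⁻¹¹ F.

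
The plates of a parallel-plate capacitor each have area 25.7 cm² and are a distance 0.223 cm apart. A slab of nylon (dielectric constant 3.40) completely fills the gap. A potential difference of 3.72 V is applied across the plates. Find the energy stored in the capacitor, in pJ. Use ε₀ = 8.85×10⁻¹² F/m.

U ≈ 240 pJ

A = 25.7 cm² = 2.57×10⁻³ m².
C = κε₀A/d = 3.40 × 8.85×10⁻¹² × 2.57×10⁻³ / 2.23×10⁻³ = 3.47×10⁻¹¹ F.
U = ½CV² = ½ × 3.47×10⁻¹¹ × (3.72)² = 2.40×10⁻¹⁰ J.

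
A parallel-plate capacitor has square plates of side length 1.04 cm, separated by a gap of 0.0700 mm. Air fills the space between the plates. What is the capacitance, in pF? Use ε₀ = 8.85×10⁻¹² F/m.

C ≈ 13.7 pF

A = (1.04 cm)² = 1.08×10⁻⁴ m².
C = ε₀A/d = 8.85×10⁻¹² × 1.08×10⁻⁴ / 7.00×10⁻⁵ = 1.37×10⁻¹¹ F.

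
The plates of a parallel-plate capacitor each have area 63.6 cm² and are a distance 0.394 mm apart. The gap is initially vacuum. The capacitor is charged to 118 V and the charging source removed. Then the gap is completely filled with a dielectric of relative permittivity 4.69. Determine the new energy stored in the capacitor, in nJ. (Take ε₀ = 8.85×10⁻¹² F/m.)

A = 63.6 cm² = 6.36×10⁻³ m².
Initially C₁ = ε₀A/d = 8.85×10⁻¹² × 6.36×10⁻³ / 3.94×10⁻⁴ = 1.43×10⁻¹⁰ F.
U₁ = 9.95×10⁻⁷ J.
Isolated ⇒ Q is held fixed. C₂ = 4.69 C₁ and U = Q²/(2C), so U₂/U₁ = C₁/C₂ = 0.213.
U₂ = 0.213 × 9.95×10⁻⁷ = 2.12×10⁻⁷ J.

U ≈ 212 nJ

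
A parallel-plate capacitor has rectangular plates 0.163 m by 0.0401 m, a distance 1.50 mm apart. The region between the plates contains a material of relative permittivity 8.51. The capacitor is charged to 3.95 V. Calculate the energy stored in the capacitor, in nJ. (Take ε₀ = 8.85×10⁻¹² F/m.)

A = 0.163 × 0.0401 m² = 6.54×10⁻³ m².
C = κε₀A/d = 8.51 × 8.85×10⁻¹² × 6.54×10⁻³ / 1.50×10⁻³ = 3.28×10⁻¹⁰ F.
U = ½CV² = ½ × 3.28×10⁻¹⁰ × (3.95)² = 2.56×10⁻⁹ J.

2.56 nJ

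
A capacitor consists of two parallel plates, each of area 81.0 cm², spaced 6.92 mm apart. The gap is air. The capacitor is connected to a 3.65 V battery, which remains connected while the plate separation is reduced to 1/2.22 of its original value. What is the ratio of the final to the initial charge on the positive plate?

Battery connected ⇒ V is held fixed.
C₂ = 2.22 C₁ and Q = CV, so Q₂/Q₁ = C₂/C₁ = 2.22.

2.22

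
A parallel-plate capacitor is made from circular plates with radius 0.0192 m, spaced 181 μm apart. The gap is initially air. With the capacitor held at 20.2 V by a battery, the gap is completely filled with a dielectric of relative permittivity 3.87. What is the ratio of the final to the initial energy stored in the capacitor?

U₂/U₁ ≈ 3.87

Battery connected ⇒ V is held fixed.
C₂ = 3.87 C₁ and U = ½CV², so U₂/U₁ = C₂/C₁ = 3.87.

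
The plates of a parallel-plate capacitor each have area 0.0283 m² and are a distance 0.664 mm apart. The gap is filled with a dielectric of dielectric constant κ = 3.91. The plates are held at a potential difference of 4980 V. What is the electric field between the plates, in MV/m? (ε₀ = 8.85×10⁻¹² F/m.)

E ≈ 7.50 MV/m

E = V/d = 4980 / 6.64×10⁻⁴ = 7.50×10⁶ V/m.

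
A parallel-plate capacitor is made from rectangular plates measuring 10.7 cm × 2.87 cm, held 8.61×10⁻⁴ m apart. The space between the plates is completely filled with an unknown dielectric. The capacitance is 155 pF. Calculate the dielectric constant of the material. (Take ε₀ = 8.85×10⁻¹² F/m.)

4.91

A = 10.7 × 2.87 cm² = 3.07×10⁻³ m².
κ = Cd/(ε₀A) = 1.55×10⁻¹⁰ × 8.61×10⁻⁴ / (8.85×10⁻¹² × 3.07×10⁻³) = 4.91.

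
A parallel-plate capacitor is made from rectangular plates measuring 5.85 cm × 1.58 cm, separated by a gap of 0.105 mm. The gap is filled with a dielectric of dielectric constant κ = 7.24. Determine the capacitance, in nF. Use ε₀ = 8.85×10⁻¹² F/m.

C ≈ 0.564 nF

A = 5.85 × 1.58 cm² = 9.24×10⁻⁴ m².
C = κε₀A/d = 7.24 × 8.85×10⁻¹² × 9.24×10⁻⁴ / 1.05×10⁻⁴ = 5.64×10⁻¹⁰ F.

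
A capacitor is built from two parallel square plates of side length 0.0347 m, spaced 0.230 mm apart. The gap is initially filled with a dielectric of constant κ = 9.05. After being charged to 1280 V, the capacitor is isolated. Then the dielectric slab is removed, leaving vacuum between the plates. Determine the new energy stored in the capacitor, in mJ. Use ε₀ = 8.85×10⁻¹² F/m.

3.11 mJ

A = (0.0347 m)² = 1.20×10⁻³ m².
Initially C₁ = κε₀A/d = 9.05 × 8.85×10⁻¹² × 1.20×10⁻³ / 2.30×10⁻⁴ = 4.19×10⁻¹⁰ F.
U₁ = 3.43×10⁻⁴ J.
Isolated ⇒ Q is held fixed. C₂ = 0.110 C₁ and U = Q²/(2C), so U₂/U₁ = C₁/C₂ = 9.05.
U₂ = 9.05 × 3.43×10⁻⁴ = 3.11×10⁻³ J.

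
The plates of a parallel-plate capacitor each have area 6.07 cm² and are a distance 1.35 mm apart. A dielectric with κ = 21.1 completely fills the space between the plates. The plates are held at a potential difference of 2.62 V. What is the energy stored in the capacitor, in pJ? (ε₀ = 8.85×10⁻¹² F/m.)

288 pJ

A = 6.07 cm² = 6.07×10⁻⁴ m².
C = κε₀A/d = 21.1 × 8.85×10⁻¹² × 6.07×10⁻⁴ / 1.35×10⁻³ = 8.40×10⁻¹¹ F.
U = ½CV² = ½ × 8.40×10⁻¹¹ × (2.62)² = 2.88×10⁻¹⁰ J.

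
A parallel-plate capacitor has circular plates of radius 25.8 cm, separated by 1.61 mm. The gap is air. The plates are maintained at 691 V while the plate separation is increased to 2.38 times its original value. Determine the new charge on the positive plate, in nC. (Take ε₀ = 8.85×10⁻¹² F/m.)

A = π(25.8 cm)² = 0.209 m².
Initially C₁ = ε₀A/d = 8.85×10⁻¹² × 0.209 / 1.61×10⁻³ = 1.15×10⁻⁹ F.
Q₁ = 7.94×10⁻⁷ C.
Battery connected ⇒ V is held fixed. C₂ = 0.420 C₁ and Q = CV, so Q₂/Q₁ = C₂/C₁ = 0.420.
Q₂ = 0.420 × 7.94×10⁻⁷ = 3.34×10⁻⁷ C.

334 nC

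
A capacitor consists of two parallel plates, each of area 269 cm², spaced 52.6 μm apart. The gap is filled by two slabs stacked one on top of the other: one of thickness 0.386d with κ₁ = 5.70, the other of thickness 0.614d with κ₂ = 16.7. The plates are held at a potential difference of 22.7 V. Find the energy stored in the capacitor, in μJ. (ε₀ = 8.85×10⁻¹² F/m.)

A = 269 cm² = 2.69×10⁻² m².
Stacked slabs ⇒ two capacitors in series, each with the full plate area.
C₁ = κ₁ε₀A/d₁ = 5.70 × 8.85×10⁻¹² × 2.69×10⁻² / 2.03×10⁻⁵ = 6.68×10⁻⁸ F.
C₂ = κ₂ε₀A/d₂ = 16.7 × 8.85×10⁻¹² × 2.69×10⁻² / 3.23×10⁻⁵ = 1.23×10⁻⁷ F.
C = (1/C₁ + 1/C₂)⁻¹ = 4.33×10⁻⁸ F.
U = ½CV² = ½ × 4.33×10⁻⁸ × (22.7)² = 1.12×10⁻⁵ J.

U ≈ 11.2 μJ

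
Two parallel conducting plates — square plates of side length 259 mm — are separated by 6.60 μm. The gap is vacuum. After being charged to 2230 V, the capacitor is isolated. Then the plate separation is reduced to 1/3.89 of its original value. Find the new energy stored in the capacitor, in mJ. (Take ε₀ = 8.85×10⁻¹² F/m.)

57.5 mJ

A = (259 mm)² = 6.71×10⁻² m².
Initially C₁ = ε₀A/d = 8.85×10⁻¹² × 6.71×10⁻² / 6.60×10⁻⁶ = 8.99×10⁻⁸ F.
U₁ = 0.224 J.
Isolated ⇒ Q is held fixed. C₂ = 3.89 C₁ and U = Q²/(2C), so U₂/U₁ = C₁/C₂ = 0.257.
U₂ = 0.257 × 0.224 = 5.75×10⁻² J.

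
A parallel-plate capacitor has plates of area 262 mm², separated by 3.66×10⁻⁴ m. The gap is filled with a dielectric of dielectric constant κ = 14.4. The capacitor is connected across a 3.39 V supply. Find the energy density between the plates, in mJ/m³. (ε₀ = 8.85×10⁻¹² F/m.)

5.47 mJ/m³

E = V/d = 3.39 / 3.66×10⁻⁴ = 9.26×10³ V/m.
u = ½κε₀E² = ½ × 14.4 × 8.85×10⁻¹² × (9.26×10³)² = 5.47×10⁻³ J/m³.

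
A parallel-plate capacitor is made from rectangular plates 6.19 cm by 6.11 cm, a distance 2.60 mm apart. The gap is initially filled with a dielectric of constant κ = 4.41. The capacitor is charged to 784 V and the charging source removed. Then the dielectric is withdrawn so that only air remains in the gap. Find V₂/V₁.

4.41

Isolated ⇒ Q is held fixed.
C₂ = 0.227 C₁ and V = Q/C, so V₂/V₁ = C₁/C₂ = 4.41.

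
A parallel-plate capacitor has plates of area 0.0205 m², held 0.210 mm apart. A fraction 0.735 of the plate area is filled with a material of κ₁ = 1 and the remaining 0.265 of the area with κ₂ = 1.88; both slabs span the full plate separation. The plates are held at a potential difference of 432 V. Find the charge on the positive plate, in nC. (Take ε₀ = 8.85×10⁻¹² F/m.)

Side-by-side slabs ⇒ two capacitors in parallel, each spanning the full gap.
C₁ = κ₁ε₀A₁/d = 1.00 × 8.85×10⁻¹² × 1.51×10⁻² / 2.10×10⁻⁴ = 6.35×10⁻¹⁰ F.
C₂ = κ₂ε₀A₂/d = 1.88 × 8.85×10⁻¹² × 5.43×10⁻³ / 2.10×10⁻⁴ = 4.30×10⁻¹⁰ F.
C = C₁ + C₂ = 1.07×10⁻⁹ F.
Q = CV = 1.07×10⁻⁹ × 432 = 4.60×10⁻⁷ C.

Q ≈ 460 nC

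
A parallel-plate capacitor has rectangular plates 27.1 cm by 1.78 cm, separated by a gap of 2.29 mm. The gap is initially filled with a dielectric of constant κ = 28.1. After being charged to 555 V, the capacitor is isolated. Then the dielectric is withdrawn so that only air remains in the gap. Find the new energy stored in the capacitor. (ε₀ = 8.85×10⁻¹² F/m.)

U ≈ 2.27 mJ

A = 27.1 × 1.78 cm² = 4.82×10⁻³ m².
Initially C₁ = κε₀A/d = 28.1 × 8.85×10⁻¹² × 4.82×10⁻³ / 2.29×10⁻³ = 5.24×10⁻¹⁰ F.
U₁ = 8.07×10⁻⁵ J.
Isolated ⇒ Q is held fixed. C₂ = 0.0356 C₁ and U = Q²/(2C), so U₂/U₁ = C₁/C₂ = 28.1.
U₂ = 28.1 × 8.07×10⁻⁵ = 2.27×10⁻³ J.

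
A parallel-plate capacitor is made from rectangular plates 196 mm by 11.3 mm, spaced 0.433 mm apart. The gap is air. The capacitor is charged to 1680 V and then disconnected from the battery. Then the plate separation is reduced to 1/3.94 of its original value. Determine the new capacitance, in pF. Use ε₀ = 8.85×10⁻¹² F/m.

178 pF

A = 196 × 11.3 mm² = 2.21×10⁻³ m².
Initially C₁ = ε₀A/d = 8.85×10⁻¹² × 2.21×10⁻³ / 4.33×10⁻⁴ = 4.53×10⁻¹¹ F.
C = ε₀A/d scales as 1/d, so C₂/C₁ = d₁/d₂ = 3.94.
C₂ = 3.94 × 4.53×10⁻¹¹ = 1.78×10⁻¹⁰ F.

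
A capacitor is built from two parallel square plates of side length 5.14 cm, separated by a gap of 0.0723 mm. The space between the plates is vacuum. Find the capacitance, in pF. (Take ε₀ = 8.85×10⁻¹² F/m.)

A = (5.14 cm)² = 2.64×10⁻³ m².
C = ε₀A/d = 8.85×10⁻¹² × 2.64×10⁻³ / 7.23×10⁻⁵ = 3.23×10⁻¹⁰ F.

C ≈ 323 pF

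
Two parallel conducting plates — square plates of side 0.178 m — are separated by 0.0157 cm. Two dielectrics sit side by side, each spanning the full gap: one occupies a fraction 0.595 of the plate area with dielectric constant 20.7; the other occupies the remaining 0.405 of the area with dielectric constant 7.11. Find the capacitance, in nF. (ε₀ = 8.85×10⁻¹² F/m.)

A = (0.178 m)² = 3.17×10⁻² m².
Side-by-side slabs ⇒ two capacitors in parallel, each spanning the full gap.
C₁ = κ₁ε₀A₁/d = 20.7 × 8.85×10⁻¹² × 1.89×10⁻² / 1.57×10⁻⁴ = 2.20×10⁻⁸ F.
C₂ = κ₂ε₀A₂/d = 7.11 × 8.85×10⁻¹² × 1.28×10⁻² / 1.57×10⁻⁴ = 5.14×10⁻⁹ F.
C = C₁ + C₂ = 2.71×10⁻⁸ F.

27.1 nF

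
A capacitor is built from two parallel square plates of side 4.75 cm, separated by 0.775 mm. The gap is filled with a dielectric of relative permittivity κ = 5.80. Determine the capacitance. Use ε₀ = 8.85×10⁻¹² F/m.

C ≈ 149 pF

A = (4.75 cm)² = 2.26×10⁻³ m².
C = κε₀A/d = 5.80 × 8.85×10⁻¹² × 2.26×10⁻³ / 7.75×10⁻⁴ = 1.49×10⁻¹⁰ F.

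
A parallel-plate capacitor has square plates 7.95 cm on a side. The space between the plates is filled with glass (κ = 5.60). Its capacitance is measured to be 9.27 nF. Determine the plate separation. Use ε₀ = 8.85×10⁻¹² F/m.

A = (7.95 cm)² = 6.32×10⁻³ m².
d = κε₀A/C = 5.60 × 8.85×10⁻¹² × 6.32×10⁻³ / 9.27×10⁻⁹ = 3.38×10⁻⁵ m.

d ≈ 33.8 μm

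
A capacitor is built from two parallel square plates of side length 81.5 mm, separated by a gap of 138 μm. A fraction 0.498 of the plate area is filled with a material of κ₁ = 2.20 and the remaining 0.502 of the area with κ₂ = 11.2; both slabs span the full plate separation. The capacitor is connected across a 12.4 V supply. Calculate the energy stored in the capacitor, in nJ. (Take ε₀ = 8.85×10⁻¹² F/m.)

A = (81.5 mm)² = 6.64×10⁻³ m².
Side-by-side slabs ⇒ two capacitors in parallel, each spanning the full gap.
C₁ = κ₁ε₀A₁/d = 2.20 × 8.85×10⁻¹² × 3.31×10⁻³ / 1.38×10⁻⁴ = 4.67×10⁻¹⁰ F.
C₂ = κ₂ε₀A₂/d = 11.2 × 8.85×10⁻¹² × 3.33×10⁻³ / 1.38×10⁻⁴ = 2.39×10⁻⁹ F.
C = C₁ + C₂ = 2.86×10⁻⁹ F.
U = ½CV² = ½ × 2.86×10⁻⁹ × (12.4)² = 2.20×10⁻⁷ J.

220 nJ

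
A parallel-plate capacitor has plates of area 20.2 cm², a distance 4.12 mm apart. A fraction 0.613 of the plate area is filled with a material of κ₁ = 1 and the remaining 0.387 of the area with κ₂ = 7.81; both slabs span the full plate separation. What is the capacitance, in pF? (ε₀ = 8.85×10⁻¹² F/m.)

A = 20.2 cm² = 2.02×10⁻³ m².
Side-by-side slabs ⇒ two capacitors in parallel, each spanning the full gap.
C₁ = κ₁ε₀A₁/d = 1.00 × 8.85×10⁻¹² × 1.24×10⁻³ / 4.12×10⁻³ = 2.66×10⁻¹² F.
C₂ = κ₂ε₀A₂/d = 7.81 × 8.85×10⁻¹² × 7.82×10⁻⁴ / 4.12×10⁻³ = 1.31×10⁻¹¹ F.
C = C₁ + C₂ = 1.58×10⁻¹¹ F.

C ≈ 15.8 pF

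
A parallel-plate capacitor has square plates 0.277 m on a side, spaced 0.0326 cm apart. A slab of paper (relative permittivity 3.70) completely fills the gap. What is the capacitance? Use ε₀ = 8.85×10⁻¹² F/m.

C ≈ 7.71 nF

A = (0.277 m)² = 7.67×10⁻² m².
C = κε₀A/d = 3.70 × 8.85×10⁻¹² × 7.67×10⁻² / 3.26×10⁻⁴ = 7.71×10⁻⁹ F.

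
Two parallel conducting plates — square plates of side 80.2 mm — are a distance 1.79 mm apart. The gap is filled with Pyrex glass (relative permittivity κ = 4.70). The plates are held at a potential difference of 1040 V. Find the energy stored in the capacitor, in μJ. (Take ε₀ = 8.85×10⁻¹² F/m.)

80.8 μJ

A = (80.2 mm)² = 6.43×10⁻³ m².
C = κε₀A/d = 4.70 × 8.85×10⁻¹² × 6.43×10⁻³ / 1.79×10⁻³ = 1.49×10⁻¹⁰ F.
U = ½CV² = ½ × 1.49×10⁻¹⁰ × (1040)² = 8.08×10⁻⁵ J.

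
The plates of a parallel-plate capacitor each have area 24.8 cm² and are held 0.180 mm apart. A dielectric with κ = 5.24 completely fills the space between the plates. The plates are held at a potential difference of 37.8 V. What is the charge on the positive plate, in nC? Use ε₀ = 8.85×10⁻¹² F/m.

A = 24.8 cm² = 2.48×10⁻³ m².
C = κε₀A/d = 5.24 × 8.85×10⁻¹² × 2.48×10⁻³ / 1.80×10⁻⁴ = 6.39×10⁻¹⁰ F.
Q = CV = 6.39×10⁻¹⁰ × 37.8 = 2.42×10⁻⁸ C.

24.2 nC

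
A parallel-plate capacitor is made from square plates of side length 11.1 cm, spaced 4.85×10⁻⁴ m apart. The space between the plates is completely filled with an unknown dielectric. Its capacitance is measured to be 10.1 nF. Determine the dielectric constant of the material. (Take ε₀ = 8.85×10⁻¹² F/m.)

κ ≈ 44.9

A = (11.1 cm)² = 1.23×10⁻² m².
κ = Cd/(ε₀A) = 1.01×10⁻⁸ × 4.85×10⁻⁴ / (8.85×10⁻¹² × 1.23×10⁻²) = 44.9.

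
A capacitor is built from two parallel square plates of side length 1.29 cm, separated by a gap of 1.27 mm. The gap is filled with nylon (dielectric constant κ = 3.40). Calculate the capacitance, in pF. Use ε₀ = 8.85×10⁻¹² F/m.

C ≈ 3.94 pF

A = (1.29 cm)² = 1.66×10⁻⁴ m².
C = κε₀A/d = 3.40 × 8.85×10⁻¹² × 1.66×10⁻⁴ / 1.27×10⁻³ = 3.94×10⁻¹² F.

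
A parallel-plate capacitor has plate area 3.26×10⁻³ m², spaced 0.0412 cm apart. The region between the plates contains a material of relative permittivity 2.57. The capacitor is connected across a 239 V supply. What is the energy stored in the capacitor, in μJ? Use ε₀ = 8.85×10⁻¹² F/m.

U ≈ 5.14 μJ

C = κε₀A/d = 2.57 × 8.85×10⁻¹² × 3.26×10⁻³ / 4.12×10⁻⁴ = 1.80×10⁻¹⁰ F.
U = ½CV² = ½ × 1.80×10⁻¹⁰ × (239)² = 5.14×10⁻⁶ J.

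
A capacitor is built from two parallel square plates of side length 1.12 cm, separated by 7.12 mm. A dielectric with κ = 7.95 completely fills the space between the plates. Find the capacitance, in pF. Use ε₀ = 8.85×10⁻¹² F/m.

A = (1.12 cm)² = 1.25×10⁻⁴ m².
C = κε₀A/d = 7.95 × 8.85×10⁻¹² × 1.25×10⁻⁴ / 7.12×10⁻³ = 1.24×10⁻¹² F.

1.24 pF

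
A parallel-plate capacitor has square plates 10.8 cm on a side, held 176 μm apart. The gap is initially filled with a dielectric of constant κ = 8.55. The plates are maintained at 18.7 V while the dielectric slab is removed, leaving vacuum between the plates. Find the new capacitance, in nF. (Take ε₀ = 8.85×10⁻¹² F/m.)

0.587 nF

A = (10.8 cm)² = 1.17×10⁻² m².
Initially C₁ = κε₀A/d = 8.55 × 8.85×10⁻¹² × 1.17×10⁻² / 1.76×10⁻⁴ = 5.01×10⁻⁹ F.
C = κε₀A/d scales with κ, so C₂/C₁ = 1/κ = 1/8.55 = 0.117.
C₂ = 0.117 × 5.01×10⁻⁹ = 5.87×10⁻¹⁰ F.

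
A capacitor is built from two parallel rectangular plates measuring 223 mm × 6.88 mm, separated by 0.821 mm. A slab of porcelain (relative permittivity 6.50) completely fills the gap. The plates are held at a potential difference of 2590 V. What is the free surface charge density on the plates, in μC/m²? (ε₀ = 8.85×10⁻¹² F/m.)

A = 223 × 6.88 mm² = 1.53×10⁻³ m².
C = κε₀A/d = 6.50 × 8.85×10⁻¹² × 1.53×10⁻³ / 8.21×10⁻⁴ = 1.07×10⁻¹⁰ F.
σ = Q/A = CV/A = 1.07×10⁻¹⁰ × 2590 / 1.53×10⁻³ = 1.81×10⁻⁴ C/m².

181 μC/m²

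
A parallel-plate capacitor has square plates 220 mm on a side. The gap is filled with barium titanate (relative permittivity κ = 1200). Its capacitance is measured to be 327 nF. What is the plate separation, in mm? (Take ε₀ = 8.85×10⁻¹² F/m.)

1.57 mm

A = (220 mm)² = 4.84×10⁻² m².
d = κε₀A/C = 1200 × 8.85×10⁻¹² × 4.84×10⁻² / 3.27×10⁻⁷ = 1.57×10⁻³ m.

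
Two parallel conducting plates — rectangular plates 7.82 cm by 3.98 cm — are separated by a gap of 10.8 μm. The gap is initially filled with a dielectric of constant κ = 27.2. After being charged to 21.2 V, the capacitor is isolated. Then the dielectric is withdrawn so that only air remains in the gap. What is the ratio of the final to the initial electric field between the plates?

E₂/E₁ ≈ 27.2

Isolated ⇒ Q is held fixed.
V₂ = Q/C₂ = V₁/0.0368; E = V/d, so E₂/E₁ = (V₂/V₁)(d₁/d₂) = 27.2.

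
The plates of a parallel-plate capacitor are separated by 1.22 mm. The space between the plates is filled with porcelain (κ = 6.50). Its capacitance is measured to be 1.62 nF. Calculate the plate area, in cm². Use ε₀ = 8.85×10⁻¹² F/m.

344 cm²

A = Cd/(κε₀) = 1.62×10⁻⁹ × 1.22×10⁻³ / (6.50 × 8.85×10⁻¹²) = 3.44×10⁻² m².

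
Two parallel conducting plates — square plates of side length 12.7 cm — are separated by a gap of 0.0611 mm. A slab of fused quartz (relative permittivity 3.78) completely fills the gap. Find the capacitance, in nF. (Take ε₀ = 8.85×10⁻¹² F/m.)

A = (12.7 cm)² = 1.61×10⁻² m².
C = κε₀A/d = 3.78 × 8.85×10⁻¹² × 1.61×10⁻² / 6.11×10⁻⁵ = 8.83×10⁻⁹ F.

C ≈ 8.83 nF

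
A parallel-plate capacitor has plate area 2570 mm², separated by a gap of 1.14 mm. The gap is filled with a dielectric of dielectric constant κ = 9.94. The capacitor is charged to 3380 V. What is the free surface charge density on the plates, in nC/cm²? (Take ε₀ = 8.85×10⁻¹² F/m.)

26.1 nC/cm²

A = 2570 mm² = 2.57×10⁻³ m².
C = κε₀A/d = 9.94 × 8.85×10⁻¹² × 2.57×10⁻³ / 1.14×10⁻³ = 1.98×10⁻¹⁰ F.
σ = Q/A = CV/A = 1.98×10⁻¹⁰ × 3380 / 2.57×10⁻³ = 2.61×10⁻⁴ C/m².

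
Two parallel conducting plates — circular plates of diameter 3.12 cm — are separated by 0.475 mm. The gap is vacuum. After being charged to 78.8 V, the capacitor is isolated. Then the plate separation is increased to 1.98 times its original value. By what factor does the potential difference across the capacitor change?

Isolated ⇒ Q is held fixed.
C₂ = 0.505 C₁ and V = Q/C, so V₂/V₁ = C₁/C₂ = 1.98.

1.98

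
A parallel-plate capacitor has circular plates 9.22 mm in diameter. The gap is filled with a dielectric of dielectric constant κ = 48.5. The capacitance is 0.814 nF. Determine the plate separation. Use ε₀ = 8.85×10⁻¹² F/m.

A = π(9.22/2 mm)² = 6.68×10⁻⁵ m².
d = κε₀A/C = 48.5 × 8.85×10⁻¹² × 6.68×10⁻⁵ / 8.14×10⁻¹⁰ = 3.52×10⁻⁵ m.

35.2 μm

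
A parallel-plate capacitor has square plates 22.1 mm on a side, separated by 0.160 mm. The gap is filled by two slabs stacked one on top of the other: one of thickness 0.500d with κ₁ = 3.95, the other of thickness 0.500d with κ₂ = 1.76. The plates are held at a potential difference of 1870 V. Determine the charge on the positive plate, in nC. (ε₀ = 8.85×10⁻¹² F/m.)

A = (22.1 mm)² = 4.88×10⁻⁴ m².
Stacked slabs ⇒ two capacitors in series, each with the full plate area.
C₁ = κ₁ε₀A/d₁ = 3.95 × 8.85×10⁻¹² × 4.88×10⁻⁴ / 8.00×10⁻⁵ = 2.13×10⁻¹⁰ F.
C₂ = κ₂ε₀A/d₂ = 1.76 × 8.85×10⁻¹² × 4.88×10⁻⁴ / 8.00×10⁻⁵ = 9.51×10⁻¹¹ F.
C = (1/C₁ + 1/C₂)⁻¹ = 6.58×10⁻¹¹ F.
Q = CV = 6.58×10⁻¹¹ × 1870 = 1.23×10⁻⁷ C.

Q ≈ 123 nC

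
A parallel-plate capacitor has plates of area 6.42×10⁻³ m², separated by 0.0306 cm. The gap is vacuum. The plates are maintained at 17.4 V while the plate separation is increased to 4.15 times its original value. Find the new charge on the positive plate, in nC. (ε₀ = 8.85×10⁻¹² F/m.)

Initially C₁ = ε₀A/d = 8.85×10⁻¹² × 6.42×10⁻³ / 3.06×10⁻⁴ = 1.86×10⁻¹⁰ F.
Q₁ = 3.23×10⁻⁹ C.
Battery connected ⇒ V is held fixed. C₂ = 0.241 C₁ and Q = CV, so Q₂/Q₁ = C₂/C₁ = 0.241.
Q₂ = 0.241 × 3.23×10⁻⁹ = 7.78×10⁻¹⁰ C.

Q ≈ 0.778 nC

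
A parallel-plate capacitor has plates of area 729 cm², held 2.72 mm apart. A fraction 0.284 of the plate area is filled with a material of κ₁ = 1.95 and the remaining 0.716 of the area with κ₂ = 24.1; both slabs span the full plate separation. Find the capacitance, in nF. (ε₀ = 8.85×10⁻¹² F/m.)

A = 729 cm² = 7.29×10⁻² m².
Side-by-side slabs ⇒ two capacitors in parallel, each spanning the full gap.
C₁ = κ₁ε₀A₁/d = 1.95 × 8.85×10⁻¹² × 2.07×10⁻² / 2.72×10⁻³ = 1.31×10⁻¹⁰ F.
C₂ = κ₂ε₀A₂/d = 24.1 × 8.85×10⁻¹² × 5.22×10⁻² / 2.72×10⁻³ = 4.09×10⁻⁹ F.
C = C₁ + C₂ = 4.22×10⁻⁹ F.

4.22 nF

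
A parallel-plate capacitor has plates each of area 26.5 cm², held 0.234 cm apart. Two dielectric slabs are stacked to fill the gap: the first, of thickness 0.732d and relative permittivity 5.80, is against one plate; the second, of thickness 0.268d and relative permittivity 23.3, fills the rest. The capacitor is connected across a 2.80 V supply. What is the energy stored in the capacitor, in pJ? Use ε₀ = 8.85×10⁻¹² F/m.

U ≈ 285 pJ

A = 26.5 cm² = 2.65×10⁻³ m².
Stacked slabs ⇒ two capacitors in series, each with the full plate area.
C₁ = κ₁ε₀A/d₁ = 5.80 × 8.85×10⁻¹² × 2.65×10⁻³ / 1.71×10⁻³ = 7.94×10⁻¹¹ F.
C₂ = κ₂ε₀A/d₂ = 23.3 × 8.85×10⁻¹² × 2.65×10⁻³ / 6.27×10⁻⁴ = 8.71×10⁻¹⁰ F.
C = (1/C₁ + 1/C₂)⁻¹ = 7.28×10⁻¹¹ F.
U = ½CV² = ½ × 7.28×10⁻¹¹ × (2.80)² = 2.85×10⁻¹⁰ J.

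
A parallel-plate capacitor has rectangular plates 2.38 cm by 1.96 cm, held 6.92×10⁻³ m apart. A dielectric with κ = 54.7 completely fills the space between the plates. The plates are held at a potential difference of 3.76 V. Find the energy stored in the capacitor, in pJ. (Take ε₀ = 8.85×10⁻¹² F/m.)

U ≈ 231 pJ

A = 2.38 × 1.96 cm² = 4.66×10⁻⁴ m².
C = κε₀A/d = 54.7 × 8.85×10⁻¹² × 4.66×10⁻⁴ / 6.92×10⁻³ = 3.26×10⁻¹¹ F.
U = ½CV² = ½ × 3.26×10⁻¹¹ × (3.76)² = 2.31×10⁻¹⁰ J.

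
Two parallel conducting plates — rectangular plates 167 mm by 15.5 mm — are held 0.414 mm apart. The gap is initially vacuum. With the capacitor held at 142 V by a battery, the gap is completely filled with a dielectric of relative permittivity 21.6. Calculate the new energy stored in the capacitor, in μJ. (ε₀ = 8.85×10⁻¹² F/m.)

U ≈ 12.1 μJ

A = 167 × 15.5 mm² = 2.59×10⁻³ m².
Initially C₁ = ε₀A/d = 8.85×10⁻¹² × 2.59×10⁻³ / 4.14×10⁻⁴ = 5.53×10⁻¹¹ F.
U₁ = 5.58×10⁻⁷ J.
Battery connected ⇒ V is held fixed. C₂ = 21.6 C₁ and U = ½CV², so U₂/U₁ = C₂/C₁ = 21.6.
U₂ = 21.6 × 5.58×10⁻⁷ = 1.21×10⁻⁵ J.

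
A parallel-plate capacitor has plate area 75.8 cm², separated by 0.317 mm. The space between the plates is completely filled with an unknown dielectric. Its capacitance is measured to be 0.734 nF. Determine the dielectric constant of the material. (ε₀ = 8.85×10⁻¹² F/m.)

A = 75.8 cm² = 7.58×10⁻³ m².
κ = Cd/(ε₀A) = 7.34×10⁻¹⁰ × 3.17×10⁻⁴ / (8.85×10⁻¹² × 7.58×10⁻³) = 3.47.

κ ≈ 3.47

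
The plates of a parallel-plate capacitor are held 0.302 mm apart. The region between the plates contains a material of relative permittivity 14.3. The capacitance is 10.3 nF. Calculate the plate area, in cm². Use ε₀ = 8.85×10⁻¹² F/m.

A ≈ 246 cm²

A = Cd/(κε₀) = 1.03×10⁻⁸ × 3.02×10⁻⁴ / (14.3 × 8.85×10⁻¹²) = 2.46×10⁻² m².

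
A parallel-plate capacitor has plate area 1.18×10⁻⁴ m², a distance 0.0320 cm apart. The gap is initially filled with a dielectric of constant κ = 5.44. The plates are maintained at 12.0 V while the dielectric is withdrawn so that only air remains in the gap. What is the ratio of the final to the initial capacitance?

C = κε₀A/d scales with κ, so C₂/C₁ = 1/κ = 1/5.44 = 0.184.

C₂/C₁ ≈ 0.184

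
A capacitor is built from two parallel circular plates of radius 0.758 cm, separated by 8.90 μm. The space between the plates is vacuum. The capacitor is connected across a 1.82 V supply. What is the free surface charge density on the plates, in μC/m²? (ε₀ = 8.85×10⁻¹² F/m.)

A = π(0.758 cm)² = 1.81×10⁻⁴ m².
C = ε₀A/d = 8.85×10⁻¹² × 1.81×10⁻⁴ / 8.90×10⁻⁶ = 1.79×10⁻¹⁰ F.
σ = Q/A = CV/A = 1.79×10⁻¹⁰ × 1.82 / 1.81×10⁻⁴ = 1.81×10⁻⁶ C/m².

1.81 μC/m²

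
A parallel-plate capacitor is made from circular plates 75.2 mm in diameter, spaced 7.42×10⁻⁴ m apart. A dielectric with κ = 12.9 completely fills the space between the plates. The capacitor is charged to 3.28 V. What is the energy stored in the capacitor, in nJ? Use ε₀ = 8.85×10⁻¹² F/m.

A = π(75.2/2 mm)² = 4.44×10⁻³ m².
C = κε₀A/d = 12.9 × 8.85×10⁻¹² × 4.44×10⁻³ / 7.42×10⁻⁴ = 6.83×10⁻¹⁰ F.
U = ½CV² = ½ × 6.83×10⁻¹⁰ × (3.28)² = 3.68×10⁻⁹ J.

U ≈ 3.68 nJ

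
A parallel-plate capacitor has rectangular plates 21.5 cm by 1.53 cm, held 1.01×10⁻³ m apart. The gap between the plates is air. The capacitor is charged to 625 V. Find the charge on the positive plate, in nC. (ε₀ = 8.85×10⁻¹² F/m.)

Q ≈ 18.0 nC

A = 21.5 × 1.53 cm² = 3.29×10⁻³ m².
C = ε₀A/d = 8.85×10⁻¹² × 3.29×10⁻³ / 1.01×10⁻³ = 2.88×10⁻¹¹ F.
Q = CV = 2.88×10⁻¹¹ × 625 = 1.80×10⁻⁸ C.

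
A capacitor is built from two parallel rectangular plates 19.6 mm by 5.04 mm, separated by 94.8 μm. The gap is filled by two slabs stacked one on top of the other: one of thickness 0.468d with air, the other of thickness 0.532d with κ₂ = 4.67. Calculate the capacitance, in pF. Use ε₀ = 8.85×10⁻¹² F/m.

A = 19.6 × 5.04 mm² = 9.88×10⁻⁵ m².
Stacked slabs ⇒ two capacitors in series, each with the full plate area.
C₁ = κ₁ε₀A/d₁ = 1.00 × 8.85×10⁻¹² × 9.88×10⁻⁵ / 4.44×10⁻⁵ = 1.97×10⁻¹¹ F.
C₂ = κ₂ε₀A/d₂ = 4.67 × 8.85×10⁻¹² × 9.88×10⁻⁵ / 5.04×10⁻⁵ = 8.10×10⁻¹¹ F.
C = (1/C₁ + 1/C₂)⁻¹ = 1.58×10⁻¹¹ F.

C ≈ 15.8 pF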